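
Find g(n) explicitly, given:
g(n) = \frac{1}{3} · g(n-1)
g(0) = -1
Pure geometric recurrence with ratio \frac{1}{3}.
By induction g(n) = g(0) · (\frac{1}{3})^n = - 3^{- n}.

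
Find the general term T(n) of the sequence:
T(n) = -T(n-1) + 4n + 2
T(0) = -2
First-order linear with linear forcing.
Homogeneous solution: T_h(n) = A·(-1)^n.
Try particular T_p(n) = pn + q. Substituting:
  pn + q = -(p(n-1) + q) + 4n + 2.
Matching the n-coefficient: p = -p + 4 ⇒ p = 2.
Matching constants: q = p - q + 2 ⇒ q = 2.
General: T(n) = A·(-1)^n + 2 n + 2.
Apply T(0) = -2: A + 2 = -2 ⇒ A = -4.
So T(n) = - 4 \left(-1\right)^{n} + 2 n + 2.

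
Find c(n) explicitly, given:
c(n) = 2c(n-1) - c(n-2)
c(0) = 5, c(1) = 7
Characteristic equation: x² - 2x + 1 = 0, which is (x - (1))².
Repeated root r = 1.
General solution: c(n) = (A + Bn)·(1)^n.
From c(0) = 5: A = 5.
From c(1) = 7: (A + B)·(1) = 7 ⇒ B = 2.
So c(n) = \left(2 n + 5\right) \cdot (1)^n.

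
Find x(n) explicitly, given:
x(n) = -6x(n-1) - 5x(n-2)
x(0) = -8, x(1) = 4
Characteristic equation: x² + 6x + 5 = 0, which factors as (x - (-5))(x - (-1)) = 0.
Roots r₁ = -5, r₂ = -1 (distinct).
General solution: x(n) = A·(-5)^n + B·(-1)^n.
From x(0) = -8: A + B = -8.
From x(1) = 4: -5A - B = 4.
Solving: A = 1, B = -9.
So x(n) = - 9 \left(-1\right)^{n} + \left(-5\right)^{n}.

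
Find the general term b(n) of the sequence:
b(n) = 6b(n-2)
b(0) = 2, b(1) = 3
Characteristic equation: x² - 6 = 0.
Discriminant Δ = (0)² + 4·(6) = 24.
Roots r₁,₂ = (0 ± √24)/2, so r₁ = \sqrt{6}, r₂ = - \sqrt{6}.
General solution: b(n) = A·r₁^n + B·r₂^n.
From the initial conditions, A + B = 2 and r₁A + r₂B = 3.
Since r₁ - r₂ = √24: A = (3 - (2)r₂)/√24 = \frac{\sqrt{6}}{4} + 1, and B = 2 - A = 1 - \frac{\sqrt{6}}{4}.
So b(n) = \left(\frac{\sqrt{6}}{4} + 1\right)\left(\sqrt{6}\right)^n + \left(1 - \frac{\sqrt{6}}{4}\right)\left(- \sqrt{6}\right)^n.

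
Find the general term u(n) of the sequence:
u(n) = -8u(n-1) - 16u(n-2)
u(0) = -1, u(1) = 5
Characteristic equation: x² + 8x + 16 = 0, which is (x - (-4))².
Repeated root r = -4.
General solution: u(n) = (A + Bn)·(-4)^n.
From u(0) = -1: A = -1.
From u(1) = 5: (A + B)·(-4) = 5 ⇒ B = - \frac{1}{4}.
So u(n) = \left(- \frac{n}{4} - 1\right) \cdot (-4)^n.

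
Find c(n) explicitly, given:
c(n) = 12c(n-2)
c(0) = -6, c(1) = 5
Characteristic equation: x² - 12 = 0.
Discriminant Δ = (0)² + 4·(12) = 48.
Roots r₁,₂ = (0 ± √48)/2, so r₁ = 2 \sqrt{3}, r₂ = - 2 \sqrt{3}.
General solution: c(n) = A·r₁^n + B·r₂^n.
From the initial conditions, A + B = -6 and r₁A + r₂B = 5.
Since r₁ - r₂ = √48: A = (5 - (-6)r₂)/√48 = -3 + \frac{5 \sqrt{3}}{12}, and B = -6 - A = -3 - \frac{5 \sqrt{3}}{12}.
So c(n) = \left(-3 + \frac{5 \sqrt{3}}{12}\right)\left(2 \sqrt{3}\right)^n + \left(-3 - \frac{5 \sqrt{3}}{12}\right)\left(- 2 \sqrt{3}\right)^n.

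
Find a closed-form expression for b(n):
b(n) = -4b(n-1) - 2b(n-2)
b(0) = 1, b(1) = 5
Characteristic equation: x² + 4x + 2 = 0.
Discriminant Δ = (-4)² + 4·(-2) = 8.
Roots r₁,₂ = (-4 ± √8)/2, so r₁ = -2 + \sqrt{2}, r₂ = -2 - \sqrt{2}.
General solution: b(n) = A·r₁^n + B·r₂^n.
From the initial conditions, A + B = 1 and r₁A + r₂B = 5.
Since r₁ - r₂ = √8: A = (5 - (1)r₂)/√8 = \frac{1}{2} + \frac{7 \sqrt{2}}{4}, and B = 1 - A = \frac{1}{2} - \frac{7 \sqrt{2}}{4}.
So b(n) = \left(\frac{1}{2} + \frac{7 \sqrt{2}}{4}\right)\left(-2 + \sqrt{2}\right)^n + \left(\frac{1}{2} - \frac{7 \sqrt{2}}{4}\right)\left(-2 - \sqrt{2}\right)^n.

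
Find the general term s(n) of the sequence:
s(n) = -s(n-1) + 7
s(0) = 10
First-order linear non-homogeneous.
Homogeneous solution: s_h(n) = A·(-1)^n.
Try constant particular solution s_p = K: K = -K + 7 ⇒ K = \frac{7}{2}.
General: s(n) = A·(-1)^n + \frac{7}{2}.
Apply s(0) = 10: A + \frac{7}{2} = 10 ⇒ A = \frac{13}{2}.
So s(n) = \frac{13 \left(-1\right)^{n}}{2} + \frac{7}{2}.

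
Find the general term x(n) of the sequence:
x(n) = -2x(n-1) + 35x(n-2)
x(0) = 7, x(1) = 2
Characteristic equation: x² + 2x - 35 = 0, which factors as (x - (5))(x - (-7)) = 0.
Roots r₁ = 5, r₂ = -7 (distinct).
General solution: x(n) = A·(5)^n + B·(-7)^n.
From x(0) = 7: A + B = 7.
From x(1) = 2: 5A - 7B = 2.
Solving: A = \frac{17}{4}, B = \frac{11}{4}.
So x(n) = \frac{11 \left(-7\right)^{n}}{4} + \frac{17 \cdot 5^{n}}{4}.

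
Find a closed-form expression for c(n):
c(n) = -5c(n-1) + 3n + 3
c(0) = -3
First-order linear with linear forcing.
Homogeneous solution: c_h(n) = A·(-5)^n.
Try particular c_p(n) = pn + q. Substituting:
  pn + q = -5(p(n-1) + q) + 3n + 3.
Matching the n-coefficient: p = -5p + 3 ⇒ p = \frac{1}{2}.
Matching constants: q = 5p - 5q + 3 ⇒ q = \frac{11}{12}.
General: c(n) = A·(-5)^n + \frac{n}{2} + \frac{11}{12}.
Apply c(0) = -3: A + \frac{11}{12} = -3 ⇒ A = - \frac{47}{12}.
So c(n) = - \frac{47 \left(-5\right)^{n}}{12} + \frac{n}{2} + \frac{11}{12}.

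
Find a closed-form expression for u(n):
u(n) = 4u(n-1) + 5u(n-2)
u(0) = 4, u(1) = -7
Characteristic equation: x² - 4x - 5 = 0, which factors as (x - (5))(x - (-1)) = 0.
Roots r₁ = 5, r₂ = -1 (distinct).
General solution: u(n) = A·(5)^n + B·(-1)^n.
From u(0) = 4: A + B = 4.
From u(1) = -7: 5A - B = -7.
Solving: A = - \frac{1}{2}, B = \frac{9}{2}.
So u(n) = \frac{9 \left(-1\right)^{n}}{2} - \frac{5^{n}}{2}.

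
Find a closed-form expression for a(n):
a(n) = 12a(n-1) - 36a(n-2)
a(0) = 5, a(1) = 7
Characteristic equation: x² - 12x + 36 = 0, which is (x - (6))².
Repeated root r = 6.
General solution: a(n) = (A + Bn)·(6)^n.
From a(0) = 5: A = 5.
From a(1) = 7: (A + B)·(6) = 7 ⇒ B = - \frac{23}{6}.
So a(n) = \left(5 - \frac{23 n}{6}\right) \cdot (6)^n.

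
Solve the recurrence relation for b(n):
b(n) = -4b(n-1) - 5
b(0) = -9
First-order linear non-homogeneous.
Homogeneous solution: b_h(n) = A·(-4)^n.
Try constant particular solution b_p = K: K = -4K - 5 ⇒ K = -1.
General: b(n) = A·(-4)^n - 1.
Apply b(0) = -9: A - 1 = -9 ⇒ A = -8.
So b(n) = - 8 \left(-4\right)^{n} - 1.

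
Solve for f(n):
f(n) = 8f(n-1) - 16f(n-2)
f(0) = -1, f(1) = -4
Characteristic equation: x² - 8x + 16 = 0, which is (x - (4))².
Repeated root r = 4.
General solution: f(n) = (A + Bn)·(4)^n.
From f(0) = -1: A = -1.
From f(1) = -4: (A + B)·(4) = -4 ⇒ B = 0.
So f(n) = \left(-1\right) \cdot (4)^n.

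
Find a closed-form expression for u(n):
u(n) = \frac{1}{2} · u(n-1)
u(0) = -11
Pure geometric recurrence with ratio \frac{1}{2}.
By induction u(n) = u(0) · (\frac{1}{2})^n = - 11 \cdot 2^{- n}.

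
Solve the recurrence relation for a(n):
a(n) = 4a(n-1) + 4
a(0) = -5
First-order linear non-homogeneous.
Homogeneous solution: a_h(n) = A·(4)^n.
Try constant particular solution a_p = K: K = 4K + 4 ⇒ K = - \frac{4}{3}.
General: a(n) = A·(4)^n - \frac{4}{3}.
Apply a(0) = -5: A - \frac{4}{3} = -5 ⇒ A = - \frac{11}{3}.
So a(n) = - \frac{11 \cdot 4^{n}}{3} - \frac{4}{3}.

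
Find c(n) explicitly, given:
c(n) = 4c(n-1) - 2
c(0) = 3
First-order linear non-homogeneous.
Homogeneous solution: c_h(n) = A·(4)^n.
Try constant particular solution c_p = K: K = 4K - 2 ⇒ K = \frac{2}{3}.
General: c(n) = A·(4)^n + \frac{2}{3}.
Apply c(0) = 3: A + \frac{2}{3} = 3 ⇒ A = \frac{7}{3}.
So c(n) = \frac{7 \cdot 4^{n}}{3} + \frac{2}{3}.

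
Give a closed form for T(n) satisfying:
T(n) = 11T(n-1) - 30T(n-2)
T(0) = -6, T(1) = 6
Characteristic equation: x² - 11x + 30 = 0, which factors as (x - (6))(x - (5)) = 0.
Roots r₁ = 6, r₂ = 5 (distinct).
General solution: T(n) = A·(6)^n + B·(5)^n.
From T(0) = -6: A + B = -6.
From T(1) = 6: 6A + 5B = 6.
Solving: A = 36, B = -42.
So T(n) = - 42 \cdot 5^{n} + 36 \cdot 6^{n}.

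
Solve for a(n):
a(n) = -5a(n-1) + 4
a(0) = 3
First-order linear non-homogeneous.
Homogeneous solution: a_h(n) = A·(-5)^n.
Try constant particular solution a_p = K: K = -5K + 4 ⇒ K = \frac{2}{3}.
General: a(n) = A·(-5)^n + \frac{2}{3}.
Apply a(0) = 3: A + \frac{2}{3} = 3 ⇒ A = \frac{7}{3}.
So a(n) = \frac{7 \left(-5\right)^{n}}{3} + \frac{2}{3}.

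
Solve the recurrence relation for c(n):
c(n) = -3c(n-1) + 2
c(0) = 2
First-order linear non-homogeneous.
Homogeneous solution: c_h(n) = A·(-3)^n.
Try constant particular solution c_p = K: K = -3K + 2 ⇒ K = \frac{1}{2}.
General: c(n) = A·(-3)^n + \frac{1}{2}.
Apply c(0) = 2: A + \frac{1}{2} = 2 ⇒ A = \frac{3}{2}.
So c(n) = \frac{3 \left(-3\right)^{n}}{2} + \frac{1}{2}.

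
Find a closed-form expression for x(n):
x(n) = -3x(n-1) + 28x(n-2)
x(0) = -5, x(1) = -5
Characteristic equation: x² + 3x - 28 = 0, which factors as (x - (4))(x - (-7)) = 0.
Roots r₁ = 4, r₂ = -7 (distinct).
General solution: x(n) = A·(4)^n + B·(-7)^n.
From x(0) = -5: A + B = -5.
From x(1) = -5: 4A - 7B = -5.
Solving: A = - \frac{40}{11}, B = - \frac{15}{11}.
So x(n) = - \frac{15 \left(-7\right)^{n}}{11} - \frac{40 \cdot 4^{n}}{11}.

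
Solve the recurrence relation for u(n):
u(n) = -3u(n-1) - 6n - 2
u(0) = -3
First-order linear with linear forcing.
Homogeneous solution: u_h(n) = A·(-3)^n.
Try particular u_p(n) = pn + q. Substituting:
  pn + q = -3(p(n-1) + q) - 6n - 2.
Matching the n-coefficient: p = -3p - 6 ⇒ p = - \frac{3}{2}.
Matching constants: q = 3p - 3q - 2 ⇒ q = - \frac{13}{8}.
General: u(n) = A·(-3)^n - \frac{3 n}{2} - \frac{13}{8}.
Apply u(0) = -3: A - \frac{13}{8} = -3 ⇒ A = - \frac{11}{8}.
So u(n) = - \frac{11 \left(-3\right)^{n}}{8} - \frac{3 n}{2} - \frac{13}{8}.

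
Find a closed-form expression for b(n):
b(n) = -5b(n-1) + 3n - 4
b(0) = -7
First-order linear with linear forcing.
Homogeneous solution: b_h(n) = A·(-5)^n.
Try particular b_p(n) = pn + q. Substituting:
  pn + q = -5(p(n-1) + q) + 3n - 4.
Matching the n-coefficient: p = -5p + 3 ⇒ p = \frac{1}{2}.
Matching constants: q = 5p - 5q - 4 ⇒ q = - \frac{1}{4}.
General: b(n) = A·(-5)^n + \frac{n}{2} - \frac{1}{4}.
Apply b(0) = -7: A - \frac{1}{4} = -7 ⇒ A = - \frac{27}{4}.
So b(n) = - \frac{27 \left(-5\right)^{n}}{4} + \frac{n}{2} - \frac{1}{4}.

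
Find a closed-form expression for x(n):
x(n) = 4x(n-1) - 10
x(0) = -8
First-order linear non-homogeneous.
Homogeneous solution: x_h(n) = A·(4)^n.
Try constant particular solution x_p = K: K = 4K - 10 ⇒ K = \frac{10}{3}.
General: x(n) = A·(4)^n + \frac{10}{3}.
Apply x(0) = -8: A + \frac{10}{3} = -8 ⇒ A = - \frac{34}{3}.
So x(n) = \frac{10}{3} - \frac{34 \cdot 4^{n}}{3}.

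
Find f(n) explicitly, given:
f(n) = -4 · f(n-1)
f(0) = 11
Pure geometric recurrence with ratio -4.
By induction f(n) = f(0) · (-4)^n = 11 \left(-4\right)^{n}.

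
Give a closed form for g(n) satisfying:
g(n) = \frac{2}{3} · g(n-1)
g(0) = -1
Pure geometric recurrence with ratio \frac{2}{3}.
By induction g(n) = g(0) · (\frac{2}{3})^n = - \left(\frac{2}{3}\right)^{n}.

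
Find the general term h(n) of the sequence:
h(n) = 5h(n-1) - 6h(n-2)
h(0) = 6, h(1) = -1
Characteristic equation: x² - 5x + 6 = 0, which factors as (x - (2))(x - (3)) = 0.
Roots r₁ = 2, r₂ = 3 (distinct).
General solution: h(n) = A·(2)^n + B·(3)^n.
From h(0) = 6: A + B = 6.
From h(1) = -1: 2A + 3B = -1.
Solving: A = 19, B = -13.
So h(n) = 19 \cdot 2^{n} - 13 \cdot 3^{n}.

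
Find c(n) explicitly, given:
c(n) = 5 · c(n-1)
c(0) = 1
Pure geometric recurrence with ratio 5.
By induction c(n) = c(0) · (5)^n = 5^{n}.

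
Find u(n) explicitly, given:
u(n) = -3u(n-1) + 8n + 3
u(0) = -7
First-order linear with linear forcing.
Homogeneous solution: u_h(n) = A·(-3)^n.
Try particular u_p(n) = pn + q. Substituting:
  pn + q = -3(p(n-1) + q) + 8n + 3.
Matching the n-coefficient: p = -3p + 8 ⇒ p = 2.
Matching constants: q = 3p - 3q + 3 ⇒ q = \frac{9}{4}.
General: u(n) = A·(-3)^n + 2 n + \frac{9}{4}.
Apply u(0) = -7: A + \frac{9}{4} = -7 ⇒ A = - \frac{37}{4}.
So u(n) = - \frac{37 \left(-3\right)^{n}}{4} + 2 n + \frac{9}{4}.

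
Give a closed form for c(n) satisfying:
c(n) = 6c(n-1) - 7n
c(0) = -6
First-order linear with linear forcing.
Homogeneous solution: c_h(n) = A·(6)^n.
Try particular c_p(n) = pn + q. Substituting:
  pn + q = 6(p(n-1) + q) - 7n.
Matching the n-coefficient: p = 6p - 7 ⇒ p = \frac{7}{5}.
Matching constants: q = -6p + 6q ⇒ q = \frac{42}{25}.
General: c(n) = A·(6)^n + \frac{7 n}{5} + \frac{42}{25}.
Apply c(0) = -6: A + \frac{42}{25} = -6 ⇒ A = - \frac{192}{25}.
So c(n) = - \frac{192 \cdot 6^{n}}{25} + \frac{7 n}{5} + \frac{42}{25}.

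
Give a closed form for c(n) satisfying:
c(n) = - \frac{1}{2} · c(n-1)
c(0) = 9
Pure geometric recurrence with ratio - \frac{1}{2}.
By induction c(n) = c(0) · (- \frac{1}{2})^n = 9 \left(- \frac{1}{2}\right)^{n}.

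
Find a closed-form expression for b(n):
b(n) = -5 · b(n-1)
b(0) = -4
Pure geometric recurrence with ratio -5.
By induction b(n) = b(0) · (-5)^n = - 4 \left(-5\right)^{n}.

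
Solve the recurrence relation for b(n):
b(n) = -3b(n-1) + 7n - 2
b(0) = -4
First-order linear with linear forcing.
Homogeneous solution: b_h(n) = A·(-3)^n.
Try particular b_p(n) = pn + q. Substituting:
  pn + q = -3(p(n-1) + q) + 7n - 2.
Matching the n-coefficient: p = -3p + 7 ⇒ p = \frac{7}{4}.
Matching constants: q = 3p - 3q - 2 ⇒ q = \frac{13}{16}.
General: b(n) = A·(-3)^n + \frac{7 n}{4} + \frac{13}{16}.
Apply b(0) = -4: A + \frac{13}{16} = -4 ⇒ A = - \frac{77}{16}.
So b(n) = - \frac{77 \left(-3\right)^{n}}{16} + \frac{7 n}{4} + \frac{13}{16}.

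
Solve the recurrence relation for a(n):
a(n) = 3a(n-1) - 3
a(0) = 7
First-order linear non-homogeneous.
Homogeneous solution: a_h(n) = A·(3)^n.
Try constant particular solution a_p = K: K = 3K - 3 ⇒ K = \frac{3}{2}.
General: a(n) = A·(3)^n + \frac{3}{2}.
Apply a(0) = 7: A + \frac{3}{2} = 7 ⇒ A = \frac{11}{2}.
So a(n) = \frac{11 \cdot 3^{n}}{2} + \frac{3}{2}.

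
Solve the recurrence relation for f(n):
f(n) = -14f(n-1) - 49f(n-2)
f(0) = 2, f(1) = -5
Characteristic equation: x² + 14x + 49 = 0, which is (x - (-7))².
Repeated root r = -7.
General solution: f(n) = (A + Bn)·(-7)^n.
From f(0) = 2: A = 2.
From f(1) = -5: (A + B)·(-7) = -5 ⇒ B = - \frac{9}{7}.
So f(n) = \left(2 - \frac{9 n}{7}\right) \cdot (-7)^n.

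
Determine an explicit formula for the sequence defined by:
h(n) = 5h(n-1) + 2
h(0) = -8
First-order linear non-homogeneous.
Homogeneous solution: h_h(n) = A·(5)^n.
Try constant particular solution h_p = K: K = 5K + 2 ⇒ K = - \frac{1}{2}.
General: h(n) = A·(5)^n - \frac{1}{2}.
Apply h(0) = -8: A - \frac{1}{2} = -8 ⇒ A = - \frac{15}{2}.
So h(n) = - \frac{15 \cdot 5^{n}}{2} - \frac{1}{2}.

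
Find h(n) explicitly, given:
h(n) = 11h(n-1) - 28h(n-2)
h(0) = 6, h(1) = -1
Characteristic equation: x² - 11x + 28 = 0, which factors as (x - (4))(x - (7)) = 0.
Roots r₁ = 4, r₂ = 7 (distinct).
General solution: h(n) = A·(4)^n + B·(7)^n.
From h(0) = 6: A + B = 6.
From h(1) = -1: 4A + 7B = -1.
Solving: A = \frac{43}{3}, B = - \frac{25}{3}.
So h(n) = \frac{43 \cdot 4^{n}}{3} - \frac{25 \cdot 7^{n}}{3}.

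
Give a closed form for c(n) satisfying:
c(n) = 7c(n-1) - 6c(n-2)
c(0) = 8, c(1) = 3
Characteristic equation: x² - 7x + 6 = 0, which factors as (x - (1))(x - (6)) = 0.
Roots r₁ = 1, r₂ = 6 (distinct).
General solution: c(n) = A·(1)^n + B·(6)^n.
From c(0) = 8: A + B = 8.
From c(1) = 3: A + 6B = 3.
Solving: A = 9, B = -1.
So c(n) = 9 - 6^{n}.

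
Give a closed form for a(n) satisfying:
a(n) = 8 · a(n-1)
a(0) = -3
Pure geometric recurrence with ratio 8.
By induction a(n) = a(0) · (8)^n = - 3 \cdot 8^{n}.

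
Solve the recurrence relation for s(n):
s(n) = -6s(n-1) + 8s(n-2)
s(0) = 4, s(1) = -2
Characteristic equation: x² + 6x - 8 = 0.
Discriminant Δ = (-6)² + 4·(8) = 68.
Roots r₁,₂ = (-6 ± √68)/2, so r₁ = -3 + \sqrt{17}, r₂ = - \sqrt{17} - 3.
General solution: s(n) = A·r₁^n + B·r₂^n.
From the initial conditions, A + B = 4 and r₁A + r₂B = -2.
Since r₁ - r₂ = √68: A = (-2 - (4)r₂)/√68 = \frac{5 \sqrt{17}}{17} + 2, and B = 4 - A = 2 - \frac{5 \sqrt{17}}{17}.
So s(n) = \left(\frac{5 \sqrt{17}}{17} + 2\right)\left(-3 + \sqrt{17}\right)^n + \left(2 - \frac{5 \sqrt{17}}{17}\right)\left(- \sqrt{17} - 3\right)^n.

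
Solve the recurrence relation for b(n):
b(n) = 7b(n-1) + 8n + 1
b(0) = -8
First-order linear with linear forcing.
Homogeneous solution: b_h(n) = A·(7)^n.
Try particular b_p(n) = pn + q. Substituting:
  pn + q = 7(p(n-1) + q) + 8n + 1.
Matching the n-coefficient: p = 7p + 8 ⇒ p = - \frac{4}{3}.
Matching constants: q = -7p + 7q + 1 ⇒ q = - \frac{31}{18}.
General: b(n) = A·(7)^n - \frac{4 n}{3} - \frac{31}{18}.
Apply b(0) = -8: A - \frac{31}{18} = -8 ⇒ A = - \frac{113}{18}.
So b(n) = - \frac{113 \cdot 7^{n}}{18} - \frac{4 n}{3} - \frac{31}{18}.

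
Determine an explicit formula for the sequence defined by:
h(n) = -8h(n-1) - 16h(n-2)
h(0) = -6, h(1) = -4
Characteristic equation: x² + 8x + 16 = 0, which is (x - (-4))².
Repeated root r = -4.
General solution: h(n) = (A + Bn)·(-4)^n.
From h(0) = -6: A = -6.
From h(1) = -4: (A + B)·(-4) = -4 ⇒ B = 7.
So h(n) = \left(7 n - 6\right) \cdot (-4)^n.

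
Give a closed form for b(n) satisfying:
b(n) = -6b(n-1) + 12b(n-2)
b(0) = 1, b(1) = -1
Characteristic equation: x² + 6x - 12 = 0.
Discriminant Δ = (-6)² + 4·(12) = 84.
Roots r₁,₂ = (-6 ± √84)/2, so r₁ = -3 + \sqrt{21}, r₂ = - \sqrt{21} - 3.
General solution: b(n) = A·r₁^n + B·r₂^n.
From the initial conditions, A + B = 1 and r₁A + r₂B = -1.
Since r₁ - r₂ = √84: A = (-1 - (1)r₂)/√84 = \frac{\sqrt{21}}{21} + \frac{1}{2}, and B = 1 - A = \frac{1}{2} - \frac{\sqrt{21}}{21}.
So b(n) = \left(\frac{\sqrt{21}}{21} + \frac{1}{2}\right)\left(-3 + \sqrt{21}\right)^n + \left(\frac{1}{2} - \frac{\sqrt{21}}{21}\right)\left(- \sqrt{21} - 3\right)^n.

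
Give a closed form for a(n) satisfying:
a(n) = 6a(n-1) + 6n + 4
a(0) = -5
First-order linear with linear forcing.
Homogeneous solution: a_h(n) = A·(6)^n.
Try particular a_p(n) = pn + q. Substituting:
  pn + q = 6(p(n-1) + q) + 6n + 4.
Matching the n-coefficient: p = 6p + 6 ⇒ p = - \frac{6}{5}.
Matching constants: q = -6p + 6q + 4 ⇒ q = - \frac{56}{25}.
General: a(n) = A·(6)^n - \frac{6 n}{5} - \frac{56}{25}.
Apply a(0) = -5: A - \frac{56}{25} = -5 ⇒ A = - \frac{69}{25}.
So a(n) = - \frac{69 \cdot 6^{n}}{25} - \frac{6 n}{5} - \frac{56}{25}.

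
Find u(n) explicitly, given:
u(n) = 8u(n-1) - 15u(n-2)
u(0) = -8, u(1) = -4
Characteristic equation: x² - 8x + 15 = 0, which factors as (x - (3))(x - (5)) = 0.
Roots r₁ = 3, r₂ = 5 (distinct).
General solution: u(n) = A·(3)^n + B·(5)^n.
From u(0) = -8: A + B = -8.
From u(1) = -4: 3A + 5B = -4.
Solving: A = -18, B = 10.
So u(n) = - 18 \cdot 3^{n} + 10 \cdot 5^{n}.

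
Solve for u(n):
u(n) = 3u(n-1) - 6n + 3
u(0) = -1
First-order linear with linear forcing.
Homogeneous solution: u_h(n) = A·(3)^n.
Try particular u_p(n) = pn + q. Substituting:
  pn + q = 3(p(n-1) + q) - 6n + 3.
Matching the n-coefficient: p = 3p - 6 ⇒ p = 3.
Matching constants: q = -3p + 3q + 3 ⇒ q = 3.
General: u(n) = A·(3)^n + 3 n + 3.
Apply u(0) = -1: A + 3 = -1 ⇒ A = -4.
So u(n) = - 4 \cdot 3^{n} + 3 n + 3.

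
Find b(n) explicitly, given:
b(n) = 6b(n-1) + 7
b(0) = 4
First-order linear non-homogeneous.
Homogeneous solution: b_h(n) = A·(6)^n.
Try constant particular solution b_p = K: K = 6K + 7 ⇒ K = - \frac{7}{5}.
General: b(n) = A·(6)^n - \frac{7}{5}.
Apply b(0) = 4: A - \frac{7}{5} = 4 ⇒ A = \frac{27}{5}.
So b(n) = \frac{27 \cdot 6^{n}}{5} - \frac{7}{5}.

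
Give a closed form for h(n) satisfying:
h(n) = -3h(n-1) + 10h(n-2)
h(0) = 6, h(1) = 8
Characteristic equation: x² + 3x - 10 = 0, which factors as (x - (-5))(x - (2)) = 0.
Roots r₁ = -5, r₂ = 2 (distinct).
General solution: h(n) = A·(-5)^n + B·(2)^n.
From h(0) = 6: A + B = 6.
From h(1) = 8: -5A + 2B = 8.
Solving: A = \frac{4}{7}, B = \frac{38}{7}.
So h(n) = \frac{4 \left(-5\right)^{n}}{7} + \frac{38 \cdot 2^{n}}{7}.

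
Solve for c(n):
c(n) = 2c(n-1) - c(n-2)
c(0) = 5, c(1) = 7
Characteristic equation: x² - 2x + 1 = 0, which is (x - (1))².
Repeated root r = 1.
General solution: c(n) = (A + Bn)·(1)^n.
From c(0) = 5: A = 5.
From c(1) = 7: (A + B)·(1) = 7 ⇒ B = 2.
So c(n) = \left(2 n + 5\right) \cdot (1)^n.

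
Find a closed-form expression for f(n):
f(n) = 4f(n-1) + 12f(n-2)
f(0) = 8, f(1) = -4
Characteristic equation: x² - 4x - 12 = 0, which factors as (x - (-2))(x - (6)) = 0.
Roots r₁ = -2, r₂ = 6 (distinct).
General solution: f(n) = A·(-2)^n + B·(6)^n.
From f(0) = 8: A + B = 8.
From f(1) = -4: -2A + 6B = -4.
Solving: A = \frac{13}{2}, B = \frac{3}{2}.
So f(n) = \frac{13 \left(-2\right)^{n}}{2} + \frac{3 \cdot 6^{n}}{2}.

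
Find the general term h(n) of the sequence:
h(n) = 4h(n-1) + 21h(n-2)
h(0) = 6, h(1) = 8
Characteristic equation: x² - 4x - 21 = 0, which factors as (x - (-3))(x - (7)) = 0.
Roots r₁ = -3, r₂ = 7 (distinct).
General solution: h(n) = A·(-3)^n + B·(7)^n.
From h(0) = 6: A + B = 6.
From h(1) = 8: -3A + 7B = 8.
Solving: A = \frac{17}{5}, B = \frac{13}{5}.
So h(n) = \frac{17 \left(-3\right)^{n}}{5} + \frac{13 \cdot 7^{n}}{5}.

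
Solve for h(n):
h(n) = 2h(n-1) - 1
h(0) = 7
First-order linear non-homogeneous.
Homogeneous solution: h_h(n) = A·(2)^n.
Try constant particular solution h_p = K: K = 2K - 1 ⇒ K = 1.
General: h(n) = A·(2)^n + 1.
Apply h(0) = 7: A + 1 = 7 ⇒ A = 6.
So h(n) = 6 \cdot 2^{n} + 1.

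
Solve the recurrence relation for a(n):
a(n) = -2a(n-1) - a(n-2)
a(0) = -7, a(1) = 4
Characteristic equation: x² + 2x + 1 = 0, which is (x - (-1))².
Repeated root r = -1.
General solution: a(n) = (A + Bn)·(-1)^n.
From a(0) = -7: A = -7.
From a(1) = 4: (A + B)·(-1) = 4 ⇒ B = 3.
So a(n) = \left(3 n - 7\right) \cdot (-1)^n.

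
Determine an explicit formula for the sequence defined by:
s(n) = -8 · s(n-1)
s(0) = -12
Pure geometric recurrence with ratio -8.
By induction s(n) = s(0) · (-8)^n = - 12 \left(-8\right)^{n}.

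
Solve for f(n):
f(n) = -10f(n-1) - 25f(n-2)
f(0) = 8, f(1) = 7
Characteristic equation: x² + 10x + 25 = 0, which is (x - (-5))².
Repeated root r = -5.
General solution: f(n) = (A + Bn)·(-5)^n.
From f(0) = 8: A = 8.
From f(1) = 7: (A + B)·(-5) = 7 ⇒ B = - \frac{47}{5}.
So f(n) = \left(8 - \frac{47 n}{5}\right) \cdot (-5)^n.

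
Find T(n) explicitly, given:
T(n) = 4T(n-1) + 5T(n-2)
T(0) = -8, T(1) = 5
Characteristic equation: x² - 4x - 5 = 0, which factors as (x - (-1))(x - (5)) = 0.
Roots r₁ = -1, r₂ = 5 (distinct).
General solution: T(n) = A·(-1)^n + B·(5)^n.
From T(0) = -8: A + B = -8.
From T(1) = 5: -A + 5B = 5.
Solving: A = - \frac{15}{2}, B = - \frac{1}{2}.
So T(n) = - \frac{15 \left(-1\right)^{n}}{2} - \frac{5^{n}}{2}.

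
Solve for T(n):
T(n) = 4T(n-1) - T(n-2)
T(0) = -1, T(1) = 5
Characteristic equation: x² - 4x + 1 = 0.
Discriminant Δ = (4)² + 4·(-1) = 12.
Roots r₁,₂ = (4 ± √12)/2, so r₁ = \sqrt{3} + 2, r₂ = 2 - \sqrt{3}.
General solution: T(n) = A·r₁^n + B·r₂^n.
From the initial conditions, A + B = -1 and r₁A + r₂B = 5.
Since r₁ - r₂ = √12: A = (5 - (-1)r₂)/√12 = - \frac{1}{2} + \frac{7 \sqrt{3}}{6}, and B = -1 - A = - \frac{7 \sqrt{3}}{6} - \frac{1}{2}.
So T(n) = \left(- \frac{1}{2} + \frac{7 \sqrt{3}}{6}\right)\left(\sqrt{3} + 2\right)^n + \left(- \frac{7 \sqrt{3}}{6} - \frac{1}{2}\right)\left(2 - \sqrt{3}\right)^n.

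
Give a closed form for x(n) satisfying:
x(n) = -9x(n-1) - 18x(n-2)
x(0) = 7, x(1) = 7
Characteristic equation: x² + 9x + 18 = 0, which factors as (x - (-3))(x - (-6)) = 0.
Roots r₁ = -3, r₂ = -6 (distinct).
General solution: x(n) = A·(-3)^n + B·(-6)^n.
From x(0) = 7: A + B = 7.
From x(1) = 7: -3A - 6B = 7.
Solving: A = \frac{49}{3}, B = - \frac{28}{3}.
So x(n) = \frac{49 \left(-3\right)^{n}}{3} - \frac{28 \left(-6\right)^{n}}{3}.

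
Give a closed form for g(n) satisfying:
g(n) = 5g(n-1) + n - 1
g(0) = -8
First-order linear with linear forcing.
Homogeneous solution: g_h(n) = A·(5)^n.
Try particular g_p(n) = pn + q. Substituting:
  pn + q = 5(p(n-1) + q) + n - 1.
Matching the n-coefficient: p = 5p + 1 ⇒ p = - \frac{1}{4}.
Matching constants: q = -5p + 5q - 1 ⇒ q = - \frac{1}{16}.
General: g(n) = A·(5)^n - \frac{n}{4} - \frac{1}{16}.
Apply g(0) = -8: A - \frac{1}{16} = -8 ⇒ A = - \frac{127}{16}.
So g(n) = - \frac{127 \cdot 5^{n}}{16} - \frac{n}{4} - \frac{1}{16}.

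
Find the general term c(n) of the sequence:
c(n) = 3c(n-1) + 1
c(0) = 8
First-order linear non-homogeneous.
Homogeneous solution: c_h(n) = A·(3)^n.
Try constant particular solution c_p = K: K = 3K + 1 ⇒ K = - \frac{1}{2}.
General: c(n) = A·(3)^n - \frac{1}{2}.
Apply c(0) = 8: A - \frac{1}{2} = 8 ⇒ A = \frac{17}{2}.
So c(n) = \frac{17 \cdot 3^{n}}{2} - \frac{1}{2}.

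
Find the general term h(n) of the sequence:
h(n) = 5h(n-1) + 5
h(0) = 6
First-order linear non-homogeneous.
Homogeneous solution: h_h(n) = A·(5)^n.
Try constant particular solution h_p = K: K = 5K + 5 ⇒ K = - \frac{5}{4}.
General: h(n) = A·(5)^n - \frac{5}{4}.
Apply h(0) = 6: A - \frac{5}{4} = 6 ⇒ A = \frac{29}{4}.
So h(n) = \frac{29 \cdot 5^{n}}{4} - \frac{5}{4}.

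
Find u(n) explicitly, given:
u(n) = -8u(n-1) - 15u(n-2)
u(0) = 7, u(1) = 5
Characteristic equation: x² + 8x + 15 = 0, which factors as (x - (-3))(x - (-5)) = 0.
Roots r₁ = -3, r₂ = -5 (distinct).
General solution: u(n) = A·(-3)^n + B·(-5)^n.
From u(0) = 7: A + B = 7.
From u(1) = 5: -3A - 5B = 5.
Solving: A = 20, B = -13.
So u(n) = 20 \left(-3\right)^{n} - 13 \left(-5\right)^{n}.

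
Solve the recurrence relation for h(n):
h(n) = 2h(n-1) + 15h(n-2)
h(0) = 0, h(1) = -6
Characteristic equation: x² - 2x - 15 = 0, which factors as (x - (5))(x - (-3)) = 0.
Roots r₁ = 5, r₂ = -3 (distinct).
General solution: h(n) = A·(5)^n + B·(-3)^n.
From h(0) = 0: A + B = 0.
From h(1) = -6: 5A - 3B = -6.
Solving: A = - \frac{3}{4}, B = \frac{3}{4}.
So h(n) = \frac{3 \left(-3\right)^{n}}{4} - \frac{3 \cdot 5^{n}}{4}.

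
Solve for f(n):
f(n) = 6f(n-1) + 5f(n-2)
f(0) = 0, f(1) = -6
Characteristic equation: x² - 6x - 5 = 0.
Discriminant Δ = (6)² + 4·(5) = 56.
Roots r₁,₂ = (6 ± √56)/2, so r₁ = 3 + \sqrt{14}, r₂ = 3 - \sqrt{14}.
General solution: f(n) = A·r₁^n + B·r₂^n.
From the initial conditions, A + B = 0 and r₁A + r₂B = -6.
Since r₁ - r₂ = √56: A = (-6 - (0)r₂)/√56 = - \frac{3 \sqrt{14}}{14}, and B = 0 - A = \frac{3 \sqrt{14}}{14}.
So f(n) = \left(- \frac{3 \sqrt{14}}{14}\right)\left(3 + \sqrt{14}\right)^n + \left(\frac{3 \sqrt{14}}{14}\right)\left(3 - \sqrt{14}\right)^n.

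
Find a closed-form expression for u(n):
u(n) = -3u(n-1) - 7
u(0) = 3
First-order linear non-homogeneous.
Homogeneous solution: u_h(n) = A·(-3)^n.
Try constant particular solution u_p = K: K = -3K - 7 ⇒ K = - \frac{7}{4}.
General: u(n) = A·(-3)^n - \frac{7}{4}.
Apply u(0) = 3: A - \frac{7}{4} = 3 ⇒ A = \frac{19}{4}.
So u(n) = \frac{19 \left(-3\right)^{n}}{4} - \frac{7}{4}.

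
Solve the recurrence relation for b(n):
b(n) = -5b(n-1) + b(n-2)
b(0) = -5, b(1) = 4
Characteristic equation: x² + 5x - 1 = 0.
Discriminant Δ = (-5)² + 4·(1) = 29.
Roots r₁,₂ = (-5 ± √29)/2, so r₁ = - \frac{5}{2} + \frac{\sqrt{29}}{2}, r₂ = - \frac{\sqrt{29}}{2} - \frac{5}{2}.
General solution: b(n) = A·r₁^n + B·r₂^n.
From the initial conditions, A + B = -5 and r₁A + r₂B = 4.
Since r₁ - r₂ = √29: A = (4 - (-5)r₂)/√29 = - \frac{5}{2} - \frac{17 \sqrt{29}}{58}, and B = -5 - A = - \frac{5}{2} + \frac{17 \sqrt{29}}{58}.
So b(n) = \left(- \frac{5}{2} - \frac{17 \sqrt{29}}{58}\right)\left(- \frac{5}{2} + \frac{\sqrt{29}}{2}\right)^n + \left(- \frac{5}{2} + \frac{17 \sqrt{29}}{58}\right)\left(- \frac{\sqrt{29}}{2} - \frac{5}{2}\right)^n.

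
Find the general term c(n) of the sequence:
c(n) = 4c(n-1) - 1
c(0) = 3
First-order linear non-homogeneous.
Homogeneous solution: c_h(n) = A·(4)^n.
Try constant particular solution c_p = K: K = 4K - 1 ⇒ K = \frac{1}{3}.
General: c(n) = A·(4)^n + \frac{1}{3}.
Apply c(0) = 3: A + \frac{1}{3} = 3 ⇒ A = \frac{8}{3}.
So c(n) = \frac{8 \cdot 4^{n}}{3} + \frac{1}{3}.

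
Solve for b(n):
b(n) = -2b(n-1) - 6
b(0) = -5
First-order linear non-homogeneous.
Homogeneous solution: b_h(n) = A·(-2)^n.
Try constant particular solution b_p = K: K = -2K - 6 ⇒ K = -2.
General: b(n) = A·(-2)^n - 2.
Apply b(0) = -5: A - 2 = -5 ⇒ A = -3.
So b(n) = - 3 \left(-2\right)^{n} - 2.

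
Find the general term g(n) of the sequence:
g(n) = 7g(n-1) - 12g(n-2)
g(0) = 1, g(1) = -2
Characteristic equation: x² - 7x + 12 = 0, which factors as (x - (4))(x - (3)) = 0.
Roots r₁ = 4, r₂ = 3 (distinct).
General solution: g(n) = A·(4)^n + B·(3)^n.
From g(0) = 1: A + B = 1.
From g(1) = -2: 4A + 3B = -2.
Solving: A = -5, B = 6.
So g(n) = 6 \cdot 3^{n} - 5 \cdot 4^{n}.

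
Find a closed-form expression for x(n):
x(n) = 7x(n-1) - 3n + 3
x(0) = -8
First-order linear with linear forcing.
Homogeneous solution: x_h(n) = A·(7)^n.
Try particular x_p(n) = pn + q. Substituting:
  pn + q = 7(p(n-1) + q) - 3n + 3.
Matching the n-coefficient: p = 7p - 3 ⇒ p = \frac{1}{2}.
Matching constants: q = -7p + 7q + 3 ⇒ q = \frac{1}{12}.
General: x(n) = A·(7)^n + \frac{n}{2} + \frac{1}{12}.
Apply x(0) = -8: A + \frac{1}{12} = -8 ⇒ A = - \frac{97}{12}.
So x(n) = - \frac{97 \cdot 7^{n}}{12} + \frac{n}{2} + \frac{1}{12}.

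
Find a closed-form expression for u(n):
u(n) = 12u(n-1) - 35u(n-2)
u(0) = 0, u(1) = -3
Characteristic equation: x² - 12x + 35 = 0, which factors as (x - (5))(x - (7)) = 0.
Roots r₁ = 5, r₂ = 7 (distinct).
General solution: u(n) = A·(5)^n + B·(7)^n.
From u(0) = 0: A + B = 0.
From u(1) = -3: 5A + 7B = -3.
Solving: A = \frac{3}{2}, B = - \frac{3}{2}.
So u(n) = \frac{3 \cdot 5^{n}}{2} - \frac{3 \cdot 7^{n}}{2}.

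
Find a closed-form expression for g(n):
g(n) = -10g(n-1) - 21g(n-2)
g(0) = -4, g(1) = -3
Characteristic equation: x² + 10x + 21 = 0, which factors as (x - (-3))(x - (-7)) = 0.
Roots r₁ = -3, r₂ = -7 (distinct).
General solution: g(n) = A·(-3)^n + B·(-7)^n.
From g(0) = -4: A + B = -4.
From g(1) = -3: -3A - 7B = -3.
Solving: A = - \frac{31}{4}, B = \frac{15}{4}.
So g(n) = - \frac{31 \left(-3\right)^{n}}{4} + \frac{15 \left(-7\right)^{n}}{4}.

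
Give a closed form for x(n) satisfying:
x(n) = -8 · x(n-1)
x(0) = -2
Pure geometric recurrence with ratio -8.
By induction x(n) = x(0) · (-8)^n = - 2 \left(-8\right)^{n}.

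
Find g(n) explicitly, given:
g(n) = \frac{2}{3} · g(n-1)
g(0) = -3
Pure geometric recurrence with ratio \frac{2}{3}.
By induction g(n) = g(0) · (\frac{2}{3})^n = - 3 \left(\frac{2}{3}\right)^{n}.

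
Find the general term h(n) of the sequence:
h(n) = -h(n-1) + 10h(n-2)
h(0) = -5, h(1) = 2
Characteristic equation: x² + x - 10 = 0.
Discriminant Δ = (-1)² + 4·(10) = 41.
Roots r₁,₂ = (-1 ± √41)/2, so r₁ = - \frac{1}{2} + \frac{\sqrt{41}}{2}, r₂ = - \frac{\sqrt{41}}{2} - \frac{1}{2}.
General solution: h(n) = A·r₁^n + B·r₂^n.
From the initial conditions, A + B = -5 and r₁A + r₂B = 2.
Since r₁ - r₂ = √41: A = (2 - (-5)r₂)/√41 = - \frac{5}{2} - \frac{\sqrt{41}}{82}, and B = -5 - A = - \frac{5}{2} + \frac{\sqrt{41}}{82}.
So h(n) = \left(- \frac{5}{2} - \frac{\sqrt{41}}{82}\right)\left(- \frac{1}{2} + \frac{\sqrt{41}}{2}\right)^n + \left(- \frac{5}{2} + \frac{\sqrt{41}}{82}\right)\left(- \frac{\sqrt{41}}{2} - \frac{1}{2}\right)^n.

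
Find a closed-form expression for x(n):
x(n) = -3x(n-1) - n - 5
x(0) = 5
First-order linear with linear forcing.
Homogeneous solution: x_h(n) = A·(-3)^n.
Try particular x_p(n) = pn + q. Substituting:
  pn + q = -3(p(n-1) + q) - n - 5.
Matching the n-coefficient: p = -3p - 1 ⇒ p = - \frac{1}{4}.
Matching constants: q = 3p - 3q - 5 ⇒ q = - \frac{23}{16}.
General: x(n) = A·(-3)^n - \frac{n}{4} - \frac{23}{16}.
Apply x(0) = 5: A - \frac{23}{16} = 5 ⇒ A = \frac{103}{16}.
So x(n) = \frac{103 \left(-3\right)^{n}}{16} - \frac{n}{4} - \frac{23}{16}.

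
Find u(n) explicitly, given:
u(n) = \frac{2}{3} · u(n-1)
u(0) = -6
Pure geometric recurrence with ratio \frac{2}{3}.
By induction u(n) = u(0) · (\frac{2}{3})^n = - 6 \left(\frac{2}{3}\right)^{n}.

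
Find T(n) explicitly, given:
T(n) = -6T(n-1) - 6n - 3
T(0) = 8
First-order linear with linear forcing.
Homogeneous solution: T_h(n) = A·(-6)^n.
Try particular T_p(n) = pn + q. Substituting:
  pn + q = -6(p(n-1) + q) - 6n - 3.
Matching the n-coefficient: p = -6p - 6 ⇒ p = - \frac{6}{7}.
Matching constants: q = 6p - 6q - 3 ⇒ q = - \frac{57}{49}.
General: T(n) = A·(-6)^n - \frac{6 n}{7} - \frac{57}{49}.
Apply T(0) = 8: A - \frac{57}{49} = 8 ⇒ A = \frac{449}{49}.
So T(n) = \frac{449 \left(-6\right)^{n}}{49} - \frac{6 n}{7} - \frac{57}{49}.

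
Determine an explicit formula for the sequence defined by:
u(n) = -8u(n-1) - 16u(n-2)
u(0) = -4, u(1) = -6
Characteristic equation: x² + 8x + 16 = 0, which is (x - (-4))².
Repeated root r = -4.
General solution: u(n) = (A + Bn)·(-4)^n.
From u(0) = -4: A = -4.
From u(1) = -6: (A + B)·(-4) = -6 ⇒ B = \frac{11}{2}.
So u(n) = \left(\frac{11 n}{2} - 4\right) \cdot (-4)^n.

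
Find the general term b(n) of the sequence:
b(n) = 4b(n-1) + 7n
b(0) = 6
First-order linear with linear forcing.
Homogeneous solution: b_h(n) = A·(4)^n.
Try particular b_p(n) = pn + q. Substituting:
  pn + q = 4(p(n-1) + q) + 7n.
Matching the n-coefficient: p = 4p + 7 ⇒ p = - \frac{7}{3}.
Matching constants: q = -4p + 4q ⇒ q = - \frac{28}{9}.
General: b(n) = A·(4)^n - \frac{7 n}{3} - \frac{28}{9}.
Apply b(0) = 6: A - \frac{28}{9} = 6 ⇒ A = \frac{82}{9}.
So b(n) = \frac{82 \cdot 4^{n}}{9} - \frac{7 n}{3} - \frac{28}{9}.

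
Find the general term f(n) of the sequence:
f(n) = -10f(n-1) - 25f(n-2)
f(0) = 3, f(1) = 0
Characteristic equation: x² + 10x + 25 = 0, which is (x - (-5))².
Repeated root r = -5.
General solution: f(n) = (A + Bn)·(-5)^n.
From f(0) = 3: A = 3.
From f(1) = 0: (A + B)·(-5) = 0 ⇒ B = -3.
So f(n) = \left(3 - 3 n\right) \cdot (-5)^n.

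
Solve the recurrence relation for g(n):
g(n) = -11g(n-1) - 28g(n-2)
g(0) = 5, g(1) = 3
Characteristic equation: x² + 11x + 28 = 0, which factors as (x - (-7))(x - (-4)) = 0.
Roots r₁ = -7, r₂ = -4 (distinct).
General solution: g(n) = A·(-7)^n + B·(-4)^n.
From g(0) = 5: A + B = 5.
From g(1) = 3: -7A - 4B = 3.
Solving: A = - \frac{23}{3}, B = \frac{38}{3}.
So g(n) = \frac{38 \left(-4\right)^{n}}{3} - \frac{23 \left(-7\right)^{n}}{3}.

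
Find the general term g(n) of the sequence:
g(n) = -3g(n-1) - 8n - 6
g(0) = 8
First-order linear with linear forcing.
Homogeneous solution: g_h(n) = A·(-3)^n.
Try particular g_p(n) = pn + q. Substituting:
  pn + q = -3(p(n-1) + q) - 8n - 6.
Matching the n-coefficient: p = -3p - 8 ⇒ p = -2.
Matching constants: q = 3p - 3q - 6 ⇒ q = -3.
General: g(n) = A·(-3)^n - 2 n - 3.
Apply g(0) = 8: A - 3 = 8 ⇒ A = 11.
So g(n) = 11 \left(-3\right)^{n} - 2 n - 3.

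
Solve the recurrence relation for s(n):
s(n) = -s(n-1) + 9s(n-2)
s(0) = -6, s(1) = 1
Characteristic equation: x² + x - 9 = 0.
Discriminant Δ = (-1)² + 4·(9) = 37.
Roots r₁,₂ = (-1 ± √37)/2, so r₁ = - \frac{1}{2} + \frac{\sqrt{37}}{2}, r₂ = - \frac{\sqrt{37}}{2} - \frac{1}{2}.
General solution: s(n) = A·r₁^n + B·r₂^n.
From the initial conditions, A + B = -6 and r₁A + r₂B = 1.
Since r₁ - r₂ = √37: A = (1 - (-6)r₂)/√37 = -3 - \frac{2 \sqrt{37}}{37}, and B = -6 - A = -3 + \frac{2 \sqrt{37}}{37}.
So s(n) = \left(-3 - \frac{2 \sqrt{37}}{37}\right)\left(- \frac{1}{2} + \frac{\sqrt{37}}{2}\right)^n + \left(-3 + \frac{2 \sqrt{37}}{37}\right)\left(- \frac{\sqrt{37}}{2} - \frac{1}{2}\right)^n.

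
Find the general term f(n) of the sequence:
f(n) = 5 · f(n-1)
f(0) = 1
Pure geometric recurrence with ratio 5.
By induction f(n) = f(0) · (5)^n = 5^{n}.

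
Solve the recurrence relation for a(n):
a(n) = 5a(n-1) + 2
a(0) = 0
First-order linear non-homogeneous.
Homogeneous solution: a_h(n) = A·(5)^n.
Try constant particular solution a_p = K: K = 5K + 2 ⇒ K = - \frac{1}{2}.
General: a(n) = A·(5)^n - \frac{1}{2}.
Apply a(0) = 0: A - \frac{1}{2} = 0 ⇒ A = \frac{1}{2}.
So a(n) = \frac{5^{n}}{2} - \frac{1}{2}.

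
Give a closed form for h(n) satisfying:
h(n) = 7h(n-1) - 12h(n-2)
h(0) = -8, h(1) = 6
Characteristic equation: x² - 7x + 12 = 0, which factors as (x - (4))(x - (3)) = 0.
Roots r₁ = 4, r₂ = 3 (distinct).
General solution: h(n) = A·(4)^n + B·(3)^n.
From h(0) = -8: A + B = -8.
From h(1) = 6: 4A + 3B = 6.
Solving: A = 30, B = -38.
So h(n) = - 38 \cdot 3^{n} + 30 \cdot 4^{n}.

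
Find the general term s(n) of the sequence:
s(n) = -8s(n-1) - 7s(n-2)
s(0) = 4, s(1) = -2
Characteristic equation: x² + 8x + 7 = 0, which factors as (x - (-1))(x - (-7)) = 0.
Roots r₁ = -1, r₂ = -7 (distinct).
General solution: s(n) = A·(-1)^n + B·(-7)^n.
From s(0) = 4: A + B = 4.
From s(1) = -2: -A - 7B = -2.
Solving: A = \frac{13}{3}, B = - \frac{1}{3}.
So s(n) = \frac{13 \left(-1\right)^{n}}{3} - \frac{\left(-7\right)^{n}}{3}.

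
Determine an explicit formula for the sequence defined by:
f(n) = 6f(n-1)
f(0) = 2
This is a homogeneous first-order recurrence with ratio 6.
By induction f(n) = f(0) · (6)^n = 2 \cdot 6^{n}.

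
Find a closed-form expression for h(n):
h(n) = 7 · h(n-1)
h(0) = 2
Pure geometric recurrence with ratio 7.
By induction h(n) = h(0) · (7)^n = 2 \cdot 7^{n}.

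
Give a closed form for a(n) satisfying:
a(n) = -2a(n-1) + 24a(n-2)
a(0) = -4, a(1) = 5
Characteristic equation: x² + 2x - 24 = 0, which factors as (x - (-6))(x - (4)) = 0.
Roots r₁ = -6, r₂ = 4 (distinct).
General solution: a(n) = A·(-6)^n + B·(4)^n.
From a(0) = -4: A + B = -4.
From a(1) = 5: -6A + 4B = 5.
Solving: A = - \frac{21}{10}, B = - \frac{19}{10}.
So a(n) = - \frac{21 \left(-6\right)^{n}}{10} - \frac{19 \cdot 4^{n}}{10}.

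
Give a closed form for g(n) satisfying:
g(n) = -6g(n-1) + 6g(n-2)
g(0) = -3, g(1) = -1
Characteristic equation: x² + 6x - 6 = 0.
Discriminant Δ = (-6)² + 4·(6) = 60.
Roots r₁,₂ = (-6 ± √60)/2, so r₁ = -3 + \sqrt{15}, r₂ = - \sqrt{15} - 3.
General solution: g(n) = A·r₁^n + B·r₂^n.
From the initial conditions, A + B = -3 and r₁A + r₂B = -1.
Since r₁ - r₂ = √60: A = (-1 - (-3)r₂)/√60 = - \frac{3}{2} - \frac{\sqrt{15}}{3}, and B = -3 - A = - \frac{3}{2} + \frac{\sqrt{15}}{3}.
So g(n) = \left(- \frac{3}{2} - \frac{\sqrt{15}}{3}\right)\left(-3 + \sqrt{15}\right)^n + \left(- \frac{3}{2} + \frac{\sqrt{15}}{3}\right)\left(- \sqrt{15} - 3\right)^n.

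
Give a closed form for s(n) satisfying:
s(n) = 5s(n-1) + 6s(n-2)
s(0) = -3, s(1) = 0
Characteristic equation: x² - 5x - 6 = 0, which factors as (x - (-1))(x - (6)) = 0.
Roots r₁ = -1, r₂ = 6 (distinct).
General solution: s(n) = A·(-1)^n + B·(6)^n.
From s(0) = -3: A + B = -3.
From s(1) = 0: -A + 6B = 0.
Solving: A = - \frac{18}{7}, B = - \frac{3}{7}.
So s(n) = - \frac{18 \left(-1\right)^{n}}{7} - \frac{3 \cdot 6^{n}}{7}.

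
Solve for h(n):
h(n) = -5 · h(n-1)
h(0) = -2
Pure geometric recurrence with ratio -5.
By induction h(n) = h(0) · (-5)^n = - 2 \left(-5\right)^{n}.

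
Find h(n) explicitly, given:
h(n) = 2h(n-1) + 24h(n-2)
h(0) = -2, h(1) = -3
Characteristic equation: x² - 2x - 24 = 0, which factors as (x - (6))(x - (-4)) = 0.
Roots r₁ = 6, r₂ = -4 (distinct).
General solution: h(n) = A·(6)^n + B·(-4)^n.
From h(0) = -2: A + B = -2.
From h(1) = -3: 6A - 4B = -3.
Solving: A = - \frac{11}{10}, B = - \frac{9}{10}.
So h(n) = - \frac{9 \left(-4\right)^{n}}{10} - \frac{11 \cdot 6^{n}}{10}.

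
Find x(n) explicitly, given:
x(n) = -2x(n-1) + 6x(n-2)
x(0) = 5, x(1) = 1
Characteristic equation: x² + 2x - 6 = 0.
Discriminant Δ = (-2)² + 4·(6) = 28.
Roots r₁,₂ = (-2 ± √28)/2, so r₁ = -1 + \sqrt{7}, r₂ = - \sqrt{7} - 1.
General solution: x(n) = A·r₁^n + B·r₂^n.
From the initial conditions, A + B = 5 and r₁A + r₂B = 1.
Since r₁ - r₂ = √28: A = (1 - (5)r₂)/√28 = \frac{3 \sqrt{7}}{7} + \frac{5}{2}, and B = 5 - A = \frac{5}{2} - \frac{3 \sqrt{7}}{7}.
So x(n) = \left(\frac{3 \sqrt{7}}{7} + \frac{5}{2}\right)\left(-1 + \sqrt{7}\right)^n + \left(\frac{5}{2} - \frac{3 \sqrt{7}}{7}\right)\left(- \sqrt{7} - 1\right)^n.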